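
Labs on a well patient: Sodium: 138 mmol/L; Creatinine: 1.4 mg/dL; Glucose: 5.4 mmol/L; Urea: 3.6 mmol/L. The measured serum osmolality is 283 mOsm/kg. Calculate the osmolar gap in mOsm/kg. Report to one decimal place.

-2.0 mOsm/kg

Calculated osmolality = 2·Na + glucose + urea
= 2·138 + 5.4 + 3.6
= 276 + 5.40 + 3.60
= 285 mOsm/kg ≈ 285.0 mOsm/kg
Osmolar gap = measured − calculated = 283 − 285.0 = -2.0 mOsm/kg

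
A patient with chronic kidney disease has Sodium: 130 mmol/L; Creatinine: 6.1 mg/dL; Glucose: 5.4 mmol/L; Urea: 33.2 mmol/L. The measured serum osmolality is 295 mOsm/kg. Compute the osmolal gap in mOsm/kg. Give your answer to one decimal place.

Calculated osmolality = 2·Na + glucose + urea
= 2·130 + 5.4 + 33.2
= 260 + 5.40 + 33.20
= 298.6 mOsm/kg ≈ 298.6 mOsm/kg
Osmolar gap = measured − calculated = 295 − 298.6 = -3.6 mOsm/kg

-3.6 mOsm/kg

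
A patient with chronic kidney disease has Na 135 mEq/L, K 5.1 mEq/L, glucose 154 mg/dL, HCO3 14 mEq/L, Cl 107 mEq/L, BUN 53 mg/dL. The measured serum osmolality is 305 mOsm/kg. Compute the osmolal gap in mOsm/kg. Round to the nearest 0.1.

Calculated osmolality = 2·Na + glucose/18 + BUN/2.8
= 2·135 + 154/18 + 53/2.8
= 270 + 8.56 + 18.93
= 297.49 mOsm/kg ≈ 297.5 mOsm/kg
Osmolar gap = measured − calculated = 305 − 297.5 = 7.5 mOsm/kg

7.5 mOsm/kg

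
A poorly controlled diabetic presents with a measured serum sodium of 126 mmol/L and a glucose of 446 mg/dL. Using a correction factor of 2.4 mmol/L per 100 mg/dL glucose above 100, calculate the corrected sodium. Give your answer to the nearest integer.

134 mmol/L

Corrected Na = measured Na + 2.4 · (glucose − 100)/100
= 126 + 2.4 · (446 − 100)/100
= 126 + 8.3
= 134.3 mmol/L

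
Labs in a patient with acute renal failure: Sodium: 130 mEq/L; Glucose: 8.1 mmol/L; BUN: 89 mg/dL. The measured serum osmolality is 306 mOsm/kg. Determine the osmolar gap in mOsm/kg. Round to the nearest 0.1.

6.1 mOsm/kg

Calculated osmolality = 2·Na + glucose + BUN/2.8
= 2·130 + 8.1 + 89/2.8
= 260 + 8.10 + 31.79
= 299.89 mOsm/kg ≈ 299.9 mOsm/kg
Osmolar gap = measured − calculated = 306 − 299.9 = 6.1 mOsm/kg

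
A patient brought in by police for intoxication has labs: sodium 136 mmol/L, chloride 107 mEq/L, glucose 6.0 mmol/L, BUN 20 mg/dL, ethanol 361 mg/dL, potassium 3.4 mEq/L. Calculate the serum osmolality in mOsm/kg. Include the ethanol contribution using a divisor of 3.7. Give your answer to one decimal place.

382.7 mOsm/kg

Calculated osmolality = 2·Na + glucose + BUN/2.8 + ethanol/3.7
= 2·136 + 6 + 20/2.8 + 361/3.7
= 272 + 6 + 7.14 + 97.57
= 382.71 mOsm/kg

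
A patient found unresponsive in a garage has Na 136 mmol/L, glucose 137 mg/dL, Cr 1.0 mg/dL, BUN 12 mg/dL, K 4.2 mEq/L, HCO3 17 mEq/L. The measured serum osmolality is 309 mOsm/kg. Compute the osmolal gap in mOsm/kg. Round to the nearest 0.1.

Calculated osmolality = 2·Na + glucose/18 + BUN/2.8
= 2·136 + 137/18 + 12/2.8
= 272 + 7.61 + 4.29
= 283.9 mOsm/kg ≈ 283.9 mOsm/kg
Osmolar gap = measured − calculated = 309 − 283.9 = 25.1 mOsm/kg

25.1 mOsm/kg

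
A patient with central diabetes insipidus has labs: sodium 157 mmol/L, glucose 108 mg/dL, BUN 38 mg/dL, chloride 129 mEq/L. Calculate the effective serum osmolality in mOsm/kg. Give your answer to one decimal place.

Effective osmolality excludes urea (freely permeant across cell membranes):
2·Na + glucose/18
= 2·157 + 108/18
= 314 + 6
= 320 mOsm/kg

320.0 mOsm/kg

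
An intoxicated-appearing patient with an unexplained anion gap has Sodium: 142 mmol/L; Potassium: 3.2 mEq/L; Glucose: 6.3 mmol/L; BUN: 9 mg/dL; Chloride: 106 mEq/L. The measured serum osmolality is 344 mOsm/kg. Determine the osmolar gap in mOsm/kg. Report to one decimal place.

Calculated osmolality = 2·Na + glucose + BUN/2.8
= 2·142 + 6.3 + 9/2.8
= 284 + 6.30 + 3.21
= 293.51 mOsm/kg ≈ 293.5 mOsm/kg
Osmolar gap = measured − calculated = 344 − 293.5 = 50.5 mOsm/kg

50.5 mOsm/kg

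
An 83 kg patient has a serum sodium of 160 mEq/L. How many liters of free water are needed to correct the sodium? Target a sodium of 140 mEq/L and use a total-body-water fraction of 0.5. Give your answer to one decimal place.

TBW = 0.5 · 83 = 41.5 L
Free water deficit = TBW · (Na/140 − 1)
= 41.5 · (160/140 − 1)
= 41.5 · 0.1429
= 5.93 L

5.9 L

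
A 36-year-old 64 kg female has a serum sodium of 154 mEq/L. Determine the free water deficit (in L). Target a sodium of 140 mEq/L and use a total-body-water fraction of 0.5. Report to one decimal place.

3.2 L

TBW = 0.5 · 64 = 32 L
Free water deficit = TBW · (Na/140 − 1)
= 32 · (154/140 − 1)
= 32 · 0.1
= 3.2 L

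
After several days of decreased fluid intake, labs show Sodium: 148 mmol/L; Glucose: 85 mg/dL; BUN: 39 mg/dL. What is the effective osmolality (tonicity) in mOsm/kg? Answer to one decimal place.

300.7 mOsm/kg

Effective osmolality excludes urea (freely permeant across cell membranes):
2·Na + glucose/18
= 2·148 + 85/18
= 296 + 4.72
= 300.72 mOsm/kg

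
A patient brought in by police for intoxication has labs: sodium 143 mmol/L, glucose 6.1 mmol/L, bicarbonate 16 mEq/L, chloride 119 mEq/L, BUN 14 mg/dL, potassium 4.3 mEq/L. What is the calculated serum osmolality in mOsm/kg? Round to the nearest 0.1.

297.1 mOsm/kg

Calculated osmolality = 2·Na + glucose + BUN/2.8
= 2·143 + 6.1 + 14/2.8
= 286 + 6.10 + 5
= 297.1 mOsm/kg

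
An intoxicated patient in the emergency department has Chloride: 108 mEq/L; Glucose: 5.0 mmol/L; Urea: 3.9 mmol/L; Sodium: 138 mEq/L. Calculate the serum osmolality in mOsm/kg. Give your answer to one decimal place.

Calculated osmolality = 2·Na + glucose + urea
= 2·138 + 5 + 3.9
= 276 + 5 + 3.90
= 284.9 mOsm/kg

284.9 mOsm/kg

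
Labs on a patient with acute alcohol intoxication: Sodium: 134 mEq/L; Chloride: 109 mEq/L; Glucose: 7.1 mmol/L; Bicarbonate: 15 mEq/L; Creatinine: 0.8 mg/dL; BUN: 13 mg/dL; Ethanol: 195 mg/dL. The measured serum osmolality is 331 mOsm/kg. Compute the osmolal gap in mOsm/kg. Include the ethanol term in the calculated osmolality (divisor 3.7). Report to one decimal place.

Calculated osmolality = 2·Na + glucose + BUN/2.8 + ethanol/3.7
= 2·134 + 7.1 + 13/2.8 + 195/3.7
= 268 + 7.10 + 4.64 + 52.70
= 332.44 mOsm/kg ≈ 332.4 mOsm/kg
Osmolar gap = measured − calculated = 331 − 332.4 = -1.4 mOsm/kg

-1.4 mOsm/kg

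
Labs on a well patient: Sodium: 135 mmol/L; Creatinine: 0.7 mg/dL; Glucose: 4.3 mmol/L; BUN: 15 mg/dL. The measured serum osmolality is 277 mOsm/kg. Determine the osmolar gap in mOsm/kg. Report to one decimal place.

Calculated osmolality = 2·Na + glucose + BUN/2.8
= 2·135 + 4.3 + 15/2.8
= 270 + 4.30 + 5.36
= 279.66 mOsm/kg ≈ 279.7 mOsm/kg
Osmolar gap = measured − calculated = 277 − 279.7 = -2.7 mOsm/kg

-2.7 mOsm/kg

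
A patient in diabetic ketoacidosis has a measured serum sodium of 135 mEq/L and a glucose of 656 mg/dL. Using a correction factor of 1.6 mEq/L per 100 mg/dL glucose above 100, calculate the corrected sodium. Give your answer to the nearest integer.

144 mEq/L

Corrected Na = measured Na + 1.6 · (glucose − 100)/100
= 135 + 1.6 · (656 − 100)/100
= 135 + 8.9
= 143.9 mEq/L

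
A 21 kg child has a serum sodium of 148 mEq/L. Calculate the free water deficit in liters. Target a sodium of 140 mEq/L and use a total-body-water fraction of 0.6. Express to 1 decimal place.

0.7 L

TBW = 0.6 · 21 = 12.6 L
Free water deficit = TBW · (Na/140 − 1)
= 12.6 · (148/140 − 1)
= 12.6 · 0.0571
= 0.72 L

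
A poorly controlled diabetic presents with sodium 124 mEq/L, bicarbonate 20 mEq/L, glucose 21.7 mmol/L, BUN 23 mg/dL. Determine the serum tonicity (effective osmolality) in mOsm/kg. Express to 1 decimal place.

269.7 mOsm/kg

Effective osmolality excludes urea (freely permeant across cell membranes):
2·Na + glucose
= 2·124 + 21.7
= 248 + 21.7
= 269.7 mOsm/kg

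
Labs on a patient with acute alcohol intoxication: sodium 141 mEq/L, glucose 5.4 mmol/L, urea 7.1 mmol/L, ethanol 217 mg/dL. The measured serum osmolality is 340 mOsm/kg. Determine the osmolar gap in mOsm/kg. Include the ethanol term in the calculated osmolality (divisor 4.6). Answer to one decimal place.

-1.7 mOsm/kg

Calculated osmolality = 2·Na + glucose + urea + ethanol/4.6
= 2·141 + 5.4 + 7.1 + 217/4.6
= 282 + 5.40 + 7.10 + 47.17
= 341.67 mOsm/kg ≈ 341.7 mOsm/kg
Osmolar gap = measured − calculated = 340 − 341.7 = -1.7 mOsm/kg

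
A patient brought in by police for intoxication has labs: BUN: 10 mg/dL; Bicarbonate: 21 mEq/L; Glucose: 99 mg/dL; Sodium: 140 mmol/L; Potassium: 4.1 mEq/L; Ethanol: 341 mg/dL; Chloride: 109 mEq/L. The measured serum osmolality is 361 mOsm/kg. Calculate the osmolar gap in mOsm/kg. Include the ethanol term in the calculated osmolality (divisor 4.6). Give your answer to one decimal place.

Calculated osmolality = 2·Na + glucose/18 + BUN/2.8 + ethanol/4.6
= 2·140 + 99/18 + 10/2.8 + 341/4.6
= 280 + 5.50 + 3.57 + 74.13
= 363.2 mOsm/kg ≈ 363.2 mOsm/kg
Osmolar gap = measured − calculated = 361 − 363.2 = -2.2 mOsm/kg

-2.2 mOsm/kg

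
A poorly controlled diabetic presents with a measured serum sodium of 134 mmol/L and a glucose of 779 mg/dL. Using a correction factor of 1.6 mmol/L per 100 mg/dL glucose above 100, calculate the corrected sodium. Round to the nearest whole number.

Corrected Na = measured Na + 1.6 · (glucose − 100)/100
= 134 + 1.6 · (779 − 100)/100
= 134 + 10.9
= 144.9 mmol/L

145 mmol/L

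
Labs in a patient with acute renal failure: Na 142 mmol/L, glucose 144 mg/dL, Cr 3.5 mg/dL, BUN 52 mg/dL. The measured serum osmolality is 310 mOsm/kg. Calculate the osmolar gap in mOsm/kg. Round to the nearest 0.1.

Calculated osmolality = 2·Na + glucose/18 + BUN/2.8
= 2·142 + 144/18 + 52/2.8
= 284 + 8 + 18.57
= 310.57 mOsm/kg ≈ 310.6 mOsm/kg
Osmolar gap = measured − calculated = 310 − 310.6 = -0.6 mOsm/kg

-0.6 mOsm/kg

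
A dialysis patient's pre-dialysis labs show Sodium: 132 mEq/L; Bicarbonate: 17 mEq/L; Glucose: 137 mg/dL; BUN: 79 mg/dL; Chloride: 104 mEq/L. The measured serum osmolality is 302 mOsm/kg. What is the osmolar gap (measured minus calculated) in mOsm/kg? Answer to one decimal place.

2.2 mOsm/kg

Calculated osmolality = 2·Na + glucose/18 + BUN/2.8
= 2·132 + 137/18 + 79/2.8
= 264 + 7.61 + 28.21
= 299.82 mOsm/kg ≈ 299.8 mOsm/kg
Osmolar gap = measured − calculated = 302 − 299.8 = 2.2 mOsm/kg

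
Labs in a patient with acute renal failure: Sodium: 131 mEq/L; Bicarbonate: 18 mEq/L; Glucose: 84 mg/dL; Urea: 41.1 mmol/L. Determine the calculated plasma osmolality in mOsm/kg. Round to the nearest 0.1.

307.8 mOsm/kg

Calculated osmolality = 2·Na + glucose/18 + urea
= 2·131 + 84/18 + 41.1
= 262 + 4.67 + 41.10
= 307.77 mOsm/kg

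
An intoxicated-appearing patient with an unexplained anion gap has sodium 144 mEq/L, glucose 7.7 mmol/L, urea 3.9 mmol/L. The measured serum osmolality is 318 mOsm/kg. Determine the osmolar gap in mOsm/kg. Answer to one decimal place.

Calculated osmolality = 2·Na + glucose + urea
= 2·144 + 7.7 + 3.9
= 288 + 7.70 + 3.90
= 299.6 mOsm/kg ≈ 299.6 mOsm/kg
Osmolar gap = measured − calculated = 318 − 299.6 = 18.4 mOsm/kg

18.4 mOsm/kg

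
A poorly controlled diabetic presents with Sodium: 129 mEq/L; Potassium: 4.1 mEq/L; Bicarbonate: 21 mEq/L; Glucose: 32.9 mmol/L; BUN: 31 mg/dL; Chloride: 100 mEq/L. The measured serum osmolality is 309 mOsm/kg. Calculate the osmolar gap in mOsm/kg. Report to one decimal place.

Calculated osmolality = 2·Na + glucose + BUN/2.8
= 2·129 + 32.9 + 31/2.8
= 258 + 32.90 + 11.07
= 301.97 mOsm/kg ≈ 302.0 mOsm/kg
Osmolar gap = measured − calculated = 309 − 302.0 = 7.0 mOsm/kg

7.0 mOsm/kg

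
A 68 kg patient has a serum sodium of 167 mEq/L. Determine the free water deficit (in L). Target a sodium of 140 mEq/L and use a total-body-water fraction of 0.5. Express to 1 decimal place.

TBW = 0.5 · 68 = 34 L
Free water deficit = TBW · (Na/140 − 1)
= 34 · (167/140 − 1)
= 34 · 0.1929
= 6.56 L

6.6 L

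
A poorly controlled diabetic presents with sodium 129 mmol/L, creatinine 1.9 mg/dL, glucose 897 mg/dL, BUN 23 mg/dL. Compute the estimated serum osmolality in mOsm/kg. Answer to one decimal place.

Calculated osmolality = 2·Na + glucose/18 + BUN/2.8
= 2·129 + 897/18 + 23/2.8
= 258 + 49.83 + 8.21
= 316.04 mOsm/kg

316.0 mOsm/kg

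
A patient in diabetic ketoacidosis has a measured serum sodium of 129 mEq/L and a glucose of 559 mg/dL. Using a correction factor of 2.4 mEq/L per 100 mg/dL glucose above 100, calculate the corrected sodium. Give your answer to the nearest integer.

140 mEq/L

Corrected Na = measured Na + 2.4 · (glucose − 100)/100
= 129 + 2.4 · (559 − 100)/100
= 129 + 11
= 140 mEq/L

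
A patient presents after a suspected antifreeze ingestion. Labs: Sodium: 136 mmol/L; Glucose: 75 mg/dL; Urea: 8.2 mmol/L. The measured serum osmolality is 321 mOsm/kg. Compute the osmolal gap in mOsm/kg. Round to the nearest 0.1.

36.6 mOsm/kg

Calculated osmolality = 2·Na + glucose/18 + urea
= 2·136 + 75/18 + 8.2
= 272 + 4.17 + 8.20
= 284.37 mOsm/kg ≈ 284.4 mOsm/kg
Osmolar gap = measured − calculated = 321 − 284.4 = 36.6 mOsm/kg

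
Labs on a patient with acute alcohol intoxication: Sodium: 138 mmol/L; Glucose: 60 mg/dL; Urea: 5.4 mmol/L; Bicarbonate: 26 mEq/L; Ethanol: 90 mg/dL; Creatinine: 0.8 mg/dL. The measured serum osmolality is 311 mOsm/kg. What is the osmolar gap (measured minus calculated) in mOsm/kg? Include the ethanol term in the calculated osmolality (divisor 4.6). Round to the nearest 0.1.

Calculated osmolality = 2·Na + glucose/18 + urea + ethanol/4.6
= 2·138 + 60/18 + 5.4 + 90/4.6
= 276 + 3.33 + 5.40 + 19.57
= 304.3 mOsm/kg ≈ 304.3 mOsm/kg
Osmolar gap = measured − calculated = 311 − 304.3 = 6.7 mOsm/kg

6.7 mOsm/kg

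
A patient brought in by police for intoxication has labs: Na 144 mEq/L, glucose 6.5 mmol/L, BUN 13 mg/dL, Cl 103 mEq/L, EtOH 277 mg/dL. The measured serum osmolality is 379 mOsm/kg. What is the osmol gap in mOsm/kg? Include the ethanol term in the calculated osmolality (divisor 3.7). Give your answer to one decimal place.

5.0 mOsm/kg

Calculated osmolality = 2·Na + glucose + BUN/2.8 + ethanol/3.7
= 2·144 + 6.5 + 13/2.8 + 277/3.7
= 288 + 6.50 + 4.64 + 74.86
= 374 mOsm/kg ≈ 374.0 mOsm/kg
Osmolar gap = measured − calculated = 379 − 374.0 = 5.0 mOsm/kg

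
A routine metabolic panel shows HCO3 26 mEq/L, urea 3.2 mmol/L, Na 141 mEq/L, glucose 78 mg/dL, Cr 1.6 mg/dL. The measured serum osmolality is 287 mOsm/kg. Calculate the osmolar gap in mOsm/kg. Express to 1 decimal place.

-2.5 mOsm/kg

Calculated osmolality = 2·Na + glucose/18 + urea
= 2·141 + 78/18 + 3.2
= 282 + 4.33 + 3.20
= 289.53 mOsm/kg ≈ 289.5 mOsm/kg
Osmolar gap = measured − calculated = 287 − 289.5 = -2.5 mOsm/kg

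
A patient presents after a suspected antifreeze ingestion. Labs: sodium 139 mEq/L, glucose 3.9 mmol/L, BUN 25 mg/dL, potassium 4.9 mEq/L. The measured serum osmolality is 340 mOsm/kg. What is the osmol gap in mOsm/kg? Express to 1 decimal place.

49.2 mOsm/kg

Calculated osmolality = 2·Na + glucose + BUN/2.8
= 2·139 + 3.9 + 25/2.8
= 278 + 3.90 + 8.93
= 290.83 mOsm/kg ≈ 290.8 mOsm/kg
Osmolar gap = measured − calculated = 340 − 290.8 = 49.2 mOsm/kg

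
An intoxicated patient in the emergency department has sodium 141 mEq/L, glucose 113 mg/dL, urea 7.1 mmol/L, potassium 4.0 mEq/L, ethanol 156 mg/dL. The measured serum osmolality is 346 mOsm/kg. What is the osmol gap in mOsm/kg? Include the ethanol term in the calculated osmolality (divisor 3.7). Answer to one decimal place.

8.5 mOsm/kg

Calculated osmolality = 2·Na + glucose/18 + urea + ethanol/3.7
= 2·141 + 113/18 + 7.1 + 156/3.7
= 282 + 6.28 + 7.10 + 42.16
= 337.54 mOsm/kg ≈ 337.5 mOsm/kg
Osmolar gap = measured − calculated = 346 − 337.5 = 8.5 mOsm/kg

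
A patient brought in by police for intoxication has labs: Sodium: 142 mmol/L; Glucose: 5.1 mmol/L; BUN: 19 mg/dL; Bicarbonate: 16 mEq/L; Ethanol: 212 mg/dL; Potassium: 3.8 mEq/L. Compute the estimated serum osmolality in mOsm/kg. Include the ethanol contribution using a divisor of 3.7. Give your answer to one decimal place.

353.2 mOsm/kg

Calculated osmolality = 2·Na + glucose + BUN/2.8 + ethanol/3.7
= 2·142 + 5.1 + 19/2.8 + 212/3.7
= 284 + 5.10 + 6.79 + 57.30
= 353.19 mOsm/kg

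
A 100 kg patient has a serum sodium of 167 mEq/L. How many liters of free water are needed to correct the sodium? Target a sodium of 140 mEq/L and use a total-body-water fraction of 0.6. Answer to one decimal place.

11.6 L

TBW = 0.6 · 100 = 60 L
Free water deficit = TBW · (Na/140 − 1)
= 60 · (167/140 − 1)
= 60 · 0.1929
= 11.57 L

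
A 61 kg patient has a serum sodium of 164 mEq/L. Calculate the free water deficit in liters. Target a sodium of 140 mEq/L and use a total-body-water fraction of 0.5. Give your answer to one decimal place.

TBW = 0.5 · 61 = 30.5 L
Free water deficit = TBW · (Na/140 − 1)
= 30.5 · (164/140 − 1)
= 30.5 · 0.1714
= 5.23 L

5.2 L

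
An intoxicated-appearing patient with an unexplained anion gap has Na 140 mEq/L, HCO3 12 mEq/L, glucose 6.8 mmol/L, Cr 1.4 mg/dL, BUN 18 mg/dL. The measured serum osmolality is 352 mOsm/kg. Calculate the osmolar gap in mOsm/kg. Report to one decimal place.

58.8 mOsm/kg

Calculated osmolality = 2·Na + glucose + BUN/2.8
= 2·140 + 6.8 + 18/2.8
= 280 + 6.80 + 6.43
= 293.23 mOsm/kg ≈ 293.2 mOsm/kg
Osmolar gap = measured − calculated = 352 − 293.2 = 58.8 mOsm/kg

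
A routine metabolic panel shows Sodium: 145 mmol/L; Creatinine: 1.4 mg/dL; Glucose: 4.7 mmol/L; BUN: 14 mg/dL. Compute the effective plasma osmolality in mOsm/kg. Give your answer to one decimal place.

Effective osmolality excludes urea (freely permeant across cell membranes):
2·Na + glucose
= 2·145 + 4.7
= 290 + 4.7
= 294.7 mOsm/kg

294.7 mOsm/kg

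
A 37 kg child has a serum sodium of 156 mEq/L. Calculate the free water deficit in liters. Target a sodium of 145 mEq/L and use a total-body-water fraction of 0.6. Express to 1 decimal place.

TBW = 0.6 · 37 = 22.2 L
Free water deficit = TBW · (Na/145 − 1)
= 22.2 · (156/145 − 1)
= 22.2 · 0.0759
= 1.68 L

1.7 L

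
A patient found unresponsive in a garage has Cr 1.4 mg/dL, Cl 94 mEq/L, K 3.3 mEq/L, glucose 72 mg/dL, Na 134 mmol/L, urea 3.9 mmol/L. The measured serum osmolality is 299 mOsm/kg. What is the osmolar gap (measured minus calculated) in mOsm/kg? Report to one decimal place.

Calculated osmolality = 2·Na + glucose/18 + urea
= 2·134 + 72/18 + 3.9
= 268 + 4 + 3.90
= 275.9 mOsm/kg ≈ 275.9 mOsm/kg
Osmolar gap = measured − calculated = 299 − 275.9 = 23.1 mOsm/kg

23.1 mOsm/kg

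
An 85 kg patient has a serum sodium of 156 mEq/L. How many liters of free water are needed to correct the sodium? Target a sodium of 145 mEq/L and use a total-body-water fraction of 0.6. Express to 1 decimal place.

3.9 L

TBW = 0.6 · 85 = 51 L
Free water deficit = TBW · (Na/145 − 1)
= 51 · (156/145 − 1)
= 51 · 0.0759
= 3.87 L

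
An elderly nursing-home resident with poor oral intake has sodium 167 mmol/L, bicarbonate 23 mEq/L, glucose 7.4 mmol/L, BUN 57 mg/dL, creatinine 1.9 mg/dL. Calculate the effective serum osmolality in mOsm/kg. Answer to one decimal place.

Effective osmolality excludes urea (freely permeant across cell membranes):
2·Na + glucose
= 2·167 + 7.4
= 334 + 7.4
= 341.4 mOsm/kg

341.4 mOsm/kg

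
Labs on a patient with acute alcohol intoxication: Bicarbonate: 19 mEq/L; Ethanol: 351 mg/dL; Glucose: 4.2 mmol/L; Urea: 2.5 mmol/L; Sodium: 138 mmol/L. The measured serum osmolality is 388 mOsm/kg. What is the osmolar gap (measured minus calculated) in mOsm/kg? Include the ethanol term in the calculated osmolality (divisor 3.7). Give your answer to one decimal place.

Calculated osmolality = 2·Na + glucose + urea + ethanol/3.7
= 2·138 + 4.2 + 2.5 + 351/3.7
= 276 + 4.20 + 2.50 + 94.86
= 377.56 mOsm/kg ≈ 377.6 mOsm/kg
Osmolar gap = measured − calculated = 388 − 377.6 = 10.4 mOsm/kg

10.4 mOsm/kg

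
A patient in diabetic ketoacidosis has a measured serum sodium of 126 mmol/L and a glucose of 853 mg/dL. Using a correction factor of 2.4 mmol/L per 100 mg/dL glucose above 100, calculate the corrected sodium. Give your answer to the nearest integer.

Corrected Na = measured Na + 2.4 · (glucose − 100)/100
= 126 + 2.4 · (853 − 100)/100
= 126 + 18.1
= 144.1 mmol/L

144 mmol/L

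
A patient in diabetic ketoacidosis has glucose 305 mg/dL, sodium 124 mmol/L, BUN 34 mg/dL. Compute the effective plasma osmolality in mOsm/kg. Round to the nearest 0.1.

264.9 mOsm/kg

Effective osmolality excludes urea (freely permeant across cell membranes):
2·Na + glucose/18
= 2·124 + 305/18
= 248 + 16.94
= 264.94 mOsm/kg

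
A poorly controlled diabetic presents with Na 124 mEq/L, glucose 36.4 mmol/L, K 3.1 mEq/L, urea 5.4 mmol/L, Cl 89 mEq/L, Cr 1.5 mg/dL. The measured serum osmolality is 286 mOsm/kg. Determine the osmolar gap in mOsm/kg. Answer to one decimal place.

-3.8 mOsm/kg

Calculated osmolality = 2·Na + glucose + urea
= 2·124 + 36.4 + 5.4
= 248 + 36.40 + 5.40
= 289.8 mOsm/kg ≈ 289.8 mOsm/kg
Osmolar gap = measured − calculated = 286 − 289.8 = -3.8 mOsm/kg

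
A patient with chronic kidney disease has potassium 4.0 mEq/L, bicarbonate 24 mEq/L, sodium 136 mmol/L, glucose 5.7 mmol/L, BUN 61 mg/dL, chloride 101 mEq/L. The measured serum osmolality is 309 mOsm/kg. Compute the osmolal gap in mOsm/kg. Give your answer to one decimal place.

Calculated osmolality = 2·Na + glucose + BUN/2.8
= 2·136 + 5.7 + 61/2.8
= 272 + 5.70 + 21.79
= 299.49 mOsm/kg ≈ 299.5 mOsm/kg
Osmolar gap = measured − calculated = 309 − 299.5 = 9.5 mOsm/kg

9.5 mOsm/kg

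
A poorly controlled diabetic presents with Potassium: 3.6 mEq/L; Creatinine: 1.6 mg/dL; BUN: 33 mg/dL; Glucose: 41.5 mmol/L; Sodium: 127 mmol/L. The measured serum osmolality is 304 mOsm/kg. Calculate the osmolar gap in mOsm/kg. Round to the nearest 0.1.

Calculated osmolality = 2·Na + glucose + BUN/2.8
= 2·127 + 41.5 + 33/2.8
= 254 + 41.50 + 11.79
= 307.29 mOsm/kg ≈ 307.3 mOsm/kg
Osmolar gap = measured − calculated = 304 − 307.3 = -3.3 mOsm/kg

-3.3 mOsm/kg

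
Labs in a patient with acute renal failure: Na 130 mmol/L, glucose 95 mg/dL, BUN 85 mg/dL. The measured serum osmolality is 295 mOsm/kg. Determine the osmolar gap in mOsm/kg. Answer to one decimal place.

-0.6 mOsm/kg

Calculated osmolality = 2·Na + glucose/18 + BUN/2.8
= 2·130 + 95/18 + 85/2.8
= 260 + 5.28 + 30.36
= 295.64 mOsm/kg ≈ 295.6 mOsm/kg
Osmolar gap = measured − calculated = 295 − 295.6 = -0.6 mOsm/kg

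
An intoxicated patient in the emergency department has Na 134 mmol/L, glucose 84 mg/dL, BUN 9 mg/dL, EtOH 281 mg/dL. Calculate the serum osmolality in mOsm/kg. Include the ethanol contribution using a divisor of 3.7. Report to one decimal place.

351.8 mOsm/kg

Calculated osmolality = 2·Na + glucose/18 + BUN/2.8 + ethanol/3.7
= 2·134 + 84/18 + 9/2.8 + 281/3.7
= 268 + 4.67 + 3.21 + 75.95
= 351.83 mOsm/kg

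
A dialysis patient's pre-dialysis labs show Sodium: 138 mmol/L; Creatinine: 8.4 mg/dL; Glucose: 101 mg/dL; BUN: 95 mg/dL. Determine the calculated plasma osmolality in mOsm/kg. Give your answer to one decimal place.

315.5 mOsm/kg

Calculated osmolality = 2·Na + glucose/18 + BUN/2.8
= 2·138 + 101/18 + 95/2.8
= 276 + 5.61 + 33.93
= 315.54 mOsm/kg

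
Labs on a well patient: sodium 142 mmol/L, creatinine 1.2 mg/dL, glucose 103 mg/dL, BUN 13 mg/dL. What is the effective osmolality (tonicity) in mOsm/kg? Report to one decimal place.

289.7 mOsm/kg

Effective osmolality excludes urea (freely permeant across cell membranes):
2·Na + glucose/18
= 2·142 + 103/18
= 284 + 5.72
= 289.72 mOsm/kg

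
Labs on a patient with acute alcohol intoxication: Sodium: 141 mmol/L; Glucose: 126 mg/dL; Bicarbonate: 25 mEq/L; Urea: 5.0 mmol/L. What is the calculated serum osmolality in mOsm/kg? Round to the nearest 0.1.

294.0 mOsm/kg

Calculated osmolality = 2·Na + glucose/18 + urea
= 2·141 + 126/18 + 5
= 282 + 7 + 5
= 294 mOsm/kg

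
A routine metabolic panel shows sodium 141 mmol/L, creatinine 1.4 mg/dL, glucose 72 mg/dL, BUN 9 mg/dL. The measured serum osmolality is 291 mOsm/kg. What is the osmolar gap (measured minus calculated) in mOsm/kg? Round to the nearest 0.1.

Calculated osmolality = 2·Na + glucose/18 + BUN/2.8
= 2·141 + 72/18 + 9/2.8
= 282 + 4 + 3.21
= 289.21 mOsm/kg ≈ 289.2 mOsm/kg
Osmolar gap = measured − calculated = 291 − 289.2 = 1.8 mOsm/kg

1.8 mOsm/kg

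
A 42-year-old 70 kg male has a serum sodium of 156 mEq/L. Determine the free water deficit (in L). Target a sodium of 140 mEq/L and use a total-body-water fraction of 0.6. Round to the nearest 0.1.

TBW = 0.6 · 70 = 42 L
Free water deficit = TBW · (Na/140 − 1)
= 42 · (156/140 − 1)
= 42 · 0.1143
= 4.8 L

4.8 L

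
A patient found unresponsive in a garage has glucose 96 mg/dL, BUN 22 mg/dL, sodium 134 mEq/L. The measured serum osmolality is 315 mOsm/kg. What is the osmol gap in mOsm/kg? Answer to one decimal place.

Calculated osmolality = 2·Na + glucose/18 + BUN/2.8
= 2·134 + 96/18 + 22/2.8
= 268 + 5.33 + 7.86
= 281.19 mOsm/kg ≈ 281.2 mOsm/kg
Osmolar gap = measured − calculated = 315 − 281.2 = 33.8 mOsm/kg

33.8 mOsm/kg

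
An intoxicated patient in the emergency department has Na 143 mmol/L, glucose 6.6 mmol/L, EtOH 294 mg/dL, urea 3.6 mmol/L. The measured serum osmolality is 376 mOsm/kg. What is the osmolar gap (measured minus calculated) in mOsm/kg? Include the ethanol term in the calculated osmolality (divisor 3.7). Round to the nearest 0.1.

0.3 mOsm/kg

Calculated osmolality = 2·Na + glucose + urea + ethanol/3.7
= 2·143 + 6.6 + 3.6 + 294/3.7
= 286 + 6.60 + 3.60 + 79.46
= 375.66 mOsm/kg ≈ 375.7 mOsm/kg
Osmolar gap = measured − calculated = 376 − 375.7 = 0.3 mOsm/kg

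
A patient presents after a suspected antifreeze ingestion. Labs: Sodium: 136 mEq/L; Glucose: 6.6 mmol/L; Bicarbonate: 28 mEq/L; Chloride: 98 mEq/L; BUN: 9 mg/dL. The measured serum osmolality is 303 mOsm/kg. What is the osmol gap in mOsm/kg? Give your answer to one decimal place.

Calculated osmolality = 2·Na + glucose + BUN/2.8
= 2·136 + 6.6 + 9/2.8
= 272 + 6.60 + 3.21
= 281.81 mOsm/kg ≈ 281.8 mOsm/kg
Osmolar gap = measured − calculated = 303 − 281.8 = 21.2 mOsm/kg

21.2 mOsm/kg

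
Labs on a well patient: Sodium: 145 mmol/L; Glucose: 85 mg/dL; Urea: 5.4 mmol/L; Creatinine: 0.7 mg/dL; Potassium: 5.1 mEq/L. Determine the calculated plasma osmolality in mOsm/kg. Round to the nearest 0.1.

Calculated osmolality = 2·Na + glucose/18 + urea
= 2·145 + 85/18 + 5.4
= 290 + 4.72 + 5.40
= 300.12 mOsm/kg

300.1 mOsm/kg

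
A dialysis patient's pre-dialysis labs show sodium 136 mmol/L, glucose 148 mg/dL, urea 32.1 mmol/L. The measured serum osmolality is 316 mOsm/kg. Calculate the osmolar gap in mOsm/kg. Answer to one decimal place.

3.7 mOsm/kg

Calculated osmolality = 2·Na + glucose/18 + urea
= 2·136 + 148/18 + 32.1
= 272 + 8.22 + 32.10
= 312.32 mOsm/kg ≈ 312.3 mOsm/kg
Osmolar gap = measured − calculated = 316 − 312.3 = 3.7 mOsm/kg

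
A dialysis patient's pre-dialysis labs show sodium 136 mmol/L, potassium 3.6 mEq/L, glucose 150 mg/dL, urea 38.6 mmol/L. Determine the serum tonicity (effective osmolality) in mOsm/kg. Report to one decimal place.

280.3 mOsm/kg

Effective osmolality excludes urea (freely permeant across cell membranes):
2·Na + glucose/18
= 2·136 + 150/18
= 272 + 8.33
= 280.33 mOsm/kg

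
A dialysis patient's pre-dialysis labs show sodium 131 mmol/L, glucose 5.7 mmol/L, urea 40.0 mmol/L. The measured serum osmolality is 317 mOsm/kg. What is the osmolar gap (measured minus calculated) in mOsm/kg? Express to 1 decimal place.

Calculated osmolality = 2·Na + glucose + urea
= 2·131 + 5.7 + 40
= 262 + 5.70 + 40
= 307.7 mOsm/kg ≈ 307.7 mOsm/kg
Osmolar gap = measured − calculated = 317 − 307.7 = 9.3 mOsm/kg

9.3 mOsm/kg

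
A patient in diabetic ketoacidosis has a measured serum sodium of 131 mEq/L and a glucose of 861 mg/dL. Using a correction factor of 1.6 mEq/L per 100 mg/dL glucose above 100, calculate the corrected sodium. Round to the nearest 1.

Corrected Na = measured Na + 1.6 · (glucose − 100)/100
= 131 + 1.6 · (861 − 100)/100
= 131 + 12.2
= 143.2 mEq/L

143 mEq/L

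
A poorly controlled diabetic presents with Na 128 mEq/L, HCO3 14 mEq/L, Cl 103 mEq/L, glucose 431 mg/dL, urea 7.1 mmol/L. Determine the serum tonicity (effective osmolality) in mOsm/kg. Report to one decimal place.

Effective osmolality excludes urea (freely permeant across cell membranes):
2·Na + glucose/18
= 2·128 + 431/18
= 256 + 23.94
= 279.94 mOsm/kg

279.9 mOsm/kg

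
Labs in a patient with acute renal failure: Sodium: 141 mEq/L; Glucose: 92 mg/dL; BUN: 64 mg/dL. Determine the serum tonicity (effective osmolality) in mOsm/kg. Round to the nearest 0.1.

287.1 mOsm/kg

Effective osmolality excludes urea (freely permeant across cell membranes):
2·Na + glucose/18
= 2·141 + 92/18
= 282 + 5.11
= 287.11 mOsm/kg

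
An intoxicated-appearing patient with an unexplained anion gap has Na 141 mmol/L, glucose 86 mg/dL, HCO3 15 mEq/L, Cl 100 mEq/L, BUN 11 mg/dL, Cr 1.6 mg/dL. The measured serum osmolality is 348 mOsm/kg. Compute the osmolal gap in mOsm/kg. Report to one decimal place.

Calculated osmolality = 2·Na + glucose/18 + BUN/2.8
= 2·141 + 86/18 + 11/2.8
= 282 + 4.78 + 3.93
= 290.71 mOsm/kg ≈ 290.7 mOsm/kg
Osmolar gap = measured − calculated = 348 − 290.7 = 57.3 mOsm/kg

57.3 mOsm/kg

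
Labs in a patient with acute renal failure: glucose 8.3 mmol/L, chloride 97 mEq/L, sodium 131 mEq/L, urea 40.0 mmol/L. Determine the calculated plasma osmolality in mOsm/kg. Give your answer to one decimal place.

Calculated osmolality = 2·Na + glucose + urea
= 2·131 + 8.3 + 40
= 262 + 8.30 + 40
= 310.3 mOsm/kg

310.3 mOsm/kg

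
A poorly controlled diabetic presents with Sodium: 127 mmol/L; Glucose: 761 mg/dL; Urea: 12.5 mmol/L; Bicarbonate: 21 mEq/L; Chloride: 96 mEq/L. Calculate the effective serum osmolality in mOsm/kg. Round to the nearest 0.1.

296.3 mOsm/kg

Effective osmolality excludes urea (freely permeant across cell membranes):
2·Na + glucose/18
= 2·127 + 761/18
= 254 + 42.28
= 296.28 mOsm/kg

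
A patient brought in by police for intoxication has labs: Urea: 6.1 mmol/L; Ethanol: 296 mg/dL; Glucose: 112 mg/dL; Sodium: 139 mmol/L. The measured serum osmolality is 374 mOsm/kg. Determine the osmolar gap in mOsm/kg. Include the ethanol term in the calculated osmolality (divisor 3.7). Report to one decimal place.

Calculated osmolality = 2·Na + glucose/18 + urea + ethanol/3.7
= 2·139 + 112/18 + 6.1 + 296/3.7
= 278 + 6.22 + 6.10 + 80
= 370.32 mOsm/kg ≈ 370.3 mOsm/kg
Osmolar gap = measured − calculated = 374 − 370.3 = 3.7 mOsm/kg

3.7 mOsm/kg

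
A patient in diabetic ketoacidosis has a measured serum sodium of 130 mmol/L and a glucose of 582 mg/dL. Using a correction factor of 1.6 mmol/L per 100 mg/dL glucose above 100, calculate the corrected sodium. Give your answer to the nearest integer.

Corrected Na = measured Na + 1.6 · (glucose − 100)/100
= 130 + 1.6 · (582 − 100)/100
= 130 + 7.7
= 137.7 mmol/L

138 mmol/L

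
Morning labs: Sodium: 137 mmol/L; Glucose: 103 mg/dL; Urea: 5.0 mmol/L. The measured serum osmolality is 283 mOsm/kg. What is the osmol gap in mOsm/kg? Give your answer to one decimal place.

Calculated osmolality = 2·Na + glucose/18 + urea
= 2·137 + 103/18 + 5
= 274 + 5.72 + 5
= 284.72 mOsm/kg ≈ 284.7 mOsm/kg
Osmolar gap = measured − calculated = 283 − 284.7 = -1.7 mOsm/kg

-1.7 mOsm/kg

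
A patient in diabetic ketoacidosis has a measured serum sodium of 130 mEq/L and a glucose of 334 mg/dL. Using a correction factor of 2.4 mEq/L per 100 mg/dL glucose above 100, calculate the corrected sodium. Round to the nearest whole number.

136 mEq/L

Corrected Na = measured Na + 2.4 · (glucose − 100)/100
= 130 + 2.4 · (334 − 100)/100
= 130 + 5.6
= 135.6 mEq/L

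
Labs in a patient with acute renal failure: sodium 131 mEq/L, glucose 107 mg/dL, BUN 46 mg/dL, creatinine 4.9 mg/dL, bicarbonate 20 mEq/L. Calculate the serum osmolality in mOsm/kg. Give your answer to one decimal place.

Calculated osmolality = 2·Na + glucose/18 + BUN/2.8
= 2·131 + 107/18 + 46/2.8
= 262 + 5.94 + 16.43
= 284.37 mOsm/kg

284.4 mOsm/kg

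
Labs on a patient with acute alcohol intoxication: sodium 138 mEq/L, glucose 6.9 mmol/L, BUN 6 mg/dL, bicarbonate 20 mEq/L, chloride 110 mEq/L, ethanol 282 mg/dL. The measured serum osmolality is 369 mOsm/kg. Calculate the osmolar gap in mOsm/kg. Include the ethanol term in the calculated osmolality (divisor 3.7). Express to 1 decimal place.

Calculated osmolality = 2·Na + glucose + BUN/2.8 + ethanol/3.7
= 2·138 + 6.9 + 6/2.8 + 282/3.7
= 276 + 6.90 + 2.14 + 76.22
= 361.26 mOsm/kg ≈ 361.3 mOsm/kg
Osmolar gap = measured − calculated = 369 − 361.3 = 7.7 mOsm/kg

7.7 mOsm/kg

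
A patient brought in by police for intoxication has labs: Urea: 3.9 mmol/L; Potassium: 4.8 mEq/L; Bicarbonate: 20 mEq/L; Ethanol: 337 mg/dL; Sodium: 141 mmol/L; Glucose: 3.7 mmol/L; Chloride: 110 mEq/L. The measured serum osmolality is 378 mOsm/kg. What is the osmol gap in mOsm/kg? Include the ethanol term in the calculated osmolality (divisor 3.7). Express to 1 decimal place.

Calculated osmolality = 2·Na + glucose + urea + ethanol/3.7
= 2·141 + 3.7 + 3.9 + 337/3.7
= 282 + 3.70 + 3.90 + 91.08
= 380.68 mOsm/kg ≈ 380.7 mOsm/kg
Osmolar gap = measured − calculated = 378 − 380.7 = -2.7 mOsm/kg

-2.7 mOsm/kg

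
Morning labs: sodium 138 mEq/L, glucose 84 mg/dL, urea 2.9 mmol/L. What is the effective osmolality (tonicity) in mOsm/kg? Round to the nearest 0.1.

280.7 mOsm/kg

Effective osmolality excludes urea (freely permeant across cell membranes):
2·Na + glucose/18
= 2·138 + 84/18
= 276 + 4.67
= 280.67 mOsm/kg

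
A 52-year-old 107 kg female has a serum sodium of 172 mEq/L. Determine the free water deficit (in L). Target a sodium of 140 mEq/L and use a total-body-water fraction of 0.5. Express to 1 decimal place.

12.2 L

TBW = 0.5 · 107 = 53.5 L
Free water deficit = TBW · (Na/140 − 1)
= 53.5 · (172/140 − 1)
= 53.5 · 0.2286
= 12.23 L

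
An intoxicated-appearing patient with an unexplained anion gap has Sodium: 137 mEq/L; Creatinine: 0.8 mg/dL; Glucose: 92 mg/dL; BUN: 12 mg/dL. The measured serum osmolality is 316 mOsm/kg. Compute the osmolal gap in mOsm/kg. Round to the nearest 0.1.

32.6 mOsm/kg

Calculated osmolality = 2·Na + glucose/18 + BUN/2.8
= 2·137 + 92/18 + 12/2.8
= 274 + 5.11 + 4.29
= 283.4 mOsm/kg ≈ 283.4 mOsm/kg
Osmolar gap = measured − calculated = 316 − 283.4 = 32.6 mOsm/kg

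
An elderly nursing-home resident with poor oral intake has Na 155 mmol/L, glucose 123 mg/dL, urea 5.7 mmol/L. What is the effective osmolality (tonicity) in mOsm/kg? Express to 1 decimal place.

316.8 mOsm/kg

Effective osmolality excludes urea (freely permeant across cell membranes):
2·Na + glucose/18
= 2·155 + 123/18
= 310 + 6.83
= 316.83 mOsm/kg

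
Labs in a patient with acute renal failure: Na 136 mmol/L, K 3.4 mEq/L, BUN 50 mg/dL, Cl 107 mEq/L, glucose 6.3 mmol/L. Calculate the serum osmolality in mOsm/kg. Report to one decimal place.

Calculated osmolality = 2·Na + glucose + BUN/2.8
= 2·136 + 6.3 + 50/2.8
= 272 + 6.30 + 17.86
= 296.16 mOsm/kg

296.2 mOsm/kg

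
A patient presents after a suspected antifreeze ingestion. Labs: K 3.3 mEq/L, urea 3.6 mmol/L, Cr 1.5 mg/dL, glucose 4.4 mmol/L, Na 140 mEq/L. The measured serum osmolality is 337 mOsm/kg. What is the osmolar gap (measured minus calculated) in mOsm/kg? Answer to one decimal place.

49.0 mOsm/kg

Calculated osmolality = 2·Na + glucose + urea
= 2·140 + 4.4 + 3.6
= 280 + 4.40 + 3.60
= 288 mOsm/kg ≈ 288.0 mOsm/kg
Osmolar gap = measured − calculated = 337 − 288.0 = 49.0 mOsm/kg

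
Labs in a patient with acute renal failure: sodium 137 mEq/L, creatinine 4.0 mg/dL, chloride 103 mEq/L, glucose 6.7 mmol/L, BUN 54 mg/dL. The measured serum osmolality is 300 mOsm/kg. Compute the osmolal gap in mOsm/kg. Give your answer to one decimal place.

0.0 mOsm/kg

Calculated osmolality = 2·Na + glucose + BUN/2.8
= 2·137 + 6.7 + 54/2.8
= 274 + 6.70 + 19.29
= 299.99 mOsm/kg ≈ 300.0 mOsm/kg
Osmolar gap = measured − calculated = 300 − 300.0 = 0.0 mOsm/kg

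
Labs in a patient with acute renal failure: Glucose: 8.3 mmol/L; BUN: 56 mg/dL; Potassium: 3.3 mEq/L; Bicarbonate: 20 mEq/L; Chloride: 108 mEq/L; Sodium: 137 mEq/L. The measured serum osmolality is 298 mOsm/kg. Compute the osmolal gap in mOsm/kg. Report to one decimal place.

-4.3 mOsm/kg

Calculated osmolality = 2·Na + glucose + BUN/2.8
= 2·137 + 8.3 + 56/2.8
= 274 + 8.30 + 20
= 302.3 mOsm/kg ≈ 302.3 mOsm/kg
Osmolar gap = measured − calculated = 298 − 302.3 = -4.3 mOsm/kg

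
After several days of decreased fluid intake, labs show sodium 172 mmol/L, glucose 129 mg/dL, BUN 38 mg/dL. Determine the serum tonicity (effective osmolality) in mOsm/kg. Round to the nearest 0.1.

Effective osmolality excludes urea (freely permeant across cell membranes):
2·Na + glucose/18
= 2·172 + 129/18
= 344 + 7.17
= 351.17 mOsm/kg

351.2 mOsm/kg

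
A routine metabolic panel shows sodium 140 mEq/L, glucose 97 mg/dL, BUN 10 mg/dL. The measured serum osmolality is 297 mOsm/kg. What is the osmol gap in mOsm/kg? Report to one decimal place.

8.0 mOsm/kg

Calculated osmolality = 2·Na + glucose/18 + BUN/2.8
= 2·140 + 97/18 + 10/2.8
= 280 + 5.39 + 3.57
= 288.96 mOsm/kg ≈ 289.0 mOsm/kg
Osmolar gap = measured − calculated = 297 − 289.0 = 8.0 mOsm/kg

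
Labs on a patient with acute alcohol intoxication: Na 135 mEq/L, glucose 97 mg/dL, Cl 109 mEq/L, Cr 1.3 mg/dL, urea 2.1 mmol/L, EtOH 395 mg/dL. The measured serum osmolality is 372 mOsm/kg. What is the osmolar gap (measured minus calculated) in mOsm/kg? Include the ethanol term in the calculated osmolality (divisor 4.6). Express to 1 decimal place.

8.6 mOsm/kg

Calculated osmolality = 2·Na + glucose/18 + urea + ethanol/4.6
= 2·135 + 97/18 + 2.1 + 395/4.6
= 270 + 5.39 + 2.10 + 85.87
= 363.36 mOsm/kg ≈ 363.4 mOsm/kg
Osmolar gap = measured − calculated = 372 − 363.4 = 8.6 mOsm/kg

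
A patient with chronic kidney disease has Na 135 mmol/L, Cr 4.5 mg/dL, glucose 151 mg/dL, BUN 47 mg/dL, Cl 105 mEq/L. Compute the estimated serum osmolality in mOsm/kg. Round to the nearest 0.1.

295.2 mOsm/kg

Calculated osmolality = 2·Na + glucose/18 + BUN/2.8
= 2·135 + 151/18 + 47/2.8
= 270 + 8.39 + 16.79
= 295.18 mOsm/kg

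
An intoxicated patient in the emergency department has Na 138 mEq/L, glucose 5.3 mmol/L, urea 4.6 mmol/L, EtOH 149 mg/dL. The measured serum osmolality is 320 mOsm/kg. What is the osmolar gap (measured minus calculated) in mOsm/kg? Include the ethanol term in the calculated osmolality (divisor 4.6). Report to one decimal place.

Calculated osmolality = 2·Na + glucose + urea + ethanol/4.6
= 2·138 + 5.3 + 4.6 + 149/4.6
= 276 + 5.30 + 4.60 + 32.39
= 318.29 mOsm/kg ≈ 318.3 mOsm/kg
Osmolar gap = measured − calculated = 320 − 318.3 = 1.7 mOsm/kg

1.7 mOsm/kg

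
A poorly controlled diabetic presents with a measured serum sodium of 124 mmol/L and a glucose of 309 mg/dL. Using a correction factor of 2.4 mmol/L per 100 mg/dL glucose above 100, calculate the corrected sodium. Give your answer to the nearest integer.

129 mmol/L

Corrected Na = measured Na + 2.4 · (glucose − 100)/100
= 124 + 2.4 · (309 − 100)/100
= 124 + 5
= 129 mmol/L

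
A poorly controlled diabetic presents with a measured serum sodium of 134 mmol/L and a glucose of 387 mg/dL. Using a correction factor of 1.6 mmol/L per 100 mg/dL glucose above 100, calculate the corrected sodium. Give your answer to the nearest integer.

139 mmol/L

Corrected Na = measured Na + 1.6 · (glucose − 100)/100
= 134 + 1.6 · (387 − 100)/100
= 134 + 4.6
= 138.6 mmol/L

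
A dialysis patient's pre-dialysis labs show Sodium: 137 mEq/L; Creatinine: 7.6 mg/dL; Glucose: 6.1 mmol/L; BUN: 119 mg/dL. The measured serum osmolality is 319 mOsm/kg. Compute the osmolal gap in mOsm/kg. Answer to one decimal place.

-3.6 mOsm/kg

Calculated osmolality = 2·Na + glucose + BUN/2.8
= 2·137 + 6.1 + 119/2.8
= 274 + 6.10 + 42.50
= 322.6 mOsm/kg ≈ 322.6 mOsm/kg
Osmolar gap = measured − calculated = 319 − 322.6 = -3.6 mOsm/kg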